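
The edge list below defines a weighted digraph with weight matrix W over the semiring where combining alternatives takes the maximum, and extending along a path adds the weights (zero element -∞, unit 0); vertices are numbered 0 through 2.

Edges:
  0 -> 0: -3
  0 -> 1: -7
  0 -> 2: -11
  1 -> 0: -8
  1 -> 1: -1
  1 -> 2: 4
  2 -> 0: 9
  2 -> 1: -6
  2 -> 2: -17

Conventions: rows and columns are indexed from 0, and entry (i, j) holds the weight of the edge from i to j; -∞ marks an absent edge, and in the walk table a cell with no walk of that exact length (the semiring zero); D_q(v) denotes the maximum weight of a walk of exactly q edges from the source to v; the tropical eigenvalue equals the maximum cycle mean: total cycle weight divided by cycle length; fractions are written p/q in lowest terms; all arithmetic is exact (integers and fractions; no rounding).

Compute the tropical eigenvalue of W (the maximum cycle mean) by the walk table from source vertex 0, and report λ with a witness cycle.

q=0: [0, -∞, -∞]
q=1: [-3, -7, -11]
q=2: [-2, -8, -3]
q=3: [6, -9, -4]
Optimal cycle mean attained by: cycle 0->1->2->0, total (-7) + 4 + 9, length 3.
Answer: λ = 2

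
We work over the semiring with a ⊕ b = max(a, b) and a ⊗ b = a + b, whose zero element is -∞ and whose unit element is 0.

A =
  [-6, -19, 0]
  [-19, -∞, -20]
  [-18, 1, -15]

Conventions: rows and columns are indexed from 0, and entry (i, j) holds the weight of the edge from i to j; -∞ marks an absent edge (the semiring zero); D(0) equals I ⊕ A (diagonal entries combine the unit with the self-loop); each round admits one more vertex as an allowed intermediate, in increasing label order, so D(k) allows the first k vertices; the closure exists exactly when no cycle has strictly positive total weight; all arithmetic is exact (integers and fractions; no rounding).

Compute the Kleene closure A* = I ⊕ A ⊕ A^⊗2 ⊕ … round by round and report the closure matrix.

D(0):
  [0, -19, 0]
  [-19, 0, -20]
  [-18, 1, 0]
D(1):
  [0, -19, 0]
  [-19, 0, -19]
  [-18, 1, 0]
D(2):
  [0, -19, 0]
  [-19, 0, -19]
  [-18, 1, 0]
D(3):
  [0, 1, 0]
  [-19, 0, -19]
  [-18, 1, 0]
Answer: A* = [[0, 1, 0], [-19, 0, -19], [-18, 1, 0]]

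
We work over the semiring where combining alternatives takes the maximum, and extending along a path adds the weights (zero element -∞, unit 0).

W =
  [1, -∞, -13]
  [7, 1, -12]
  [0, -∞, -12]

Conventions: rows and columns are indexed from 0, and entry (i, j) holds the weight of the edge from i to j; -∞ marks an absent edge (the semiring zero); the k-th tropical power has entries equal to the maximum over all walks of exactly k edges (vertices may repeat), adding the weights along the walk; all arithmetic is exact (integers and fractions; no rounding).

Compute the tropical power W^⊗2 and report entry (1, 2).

W^⊗2:
  [2, -∞, -12]
  [8, 2, -6]
  [1, -∞, -13]
Key observation: the optimum is the walk 1->0->2, with weight 7 + (-13) = -6.
Optimal value attained by: walk 1->0->2.
Answer: (W^⊗2)[1][2] = -6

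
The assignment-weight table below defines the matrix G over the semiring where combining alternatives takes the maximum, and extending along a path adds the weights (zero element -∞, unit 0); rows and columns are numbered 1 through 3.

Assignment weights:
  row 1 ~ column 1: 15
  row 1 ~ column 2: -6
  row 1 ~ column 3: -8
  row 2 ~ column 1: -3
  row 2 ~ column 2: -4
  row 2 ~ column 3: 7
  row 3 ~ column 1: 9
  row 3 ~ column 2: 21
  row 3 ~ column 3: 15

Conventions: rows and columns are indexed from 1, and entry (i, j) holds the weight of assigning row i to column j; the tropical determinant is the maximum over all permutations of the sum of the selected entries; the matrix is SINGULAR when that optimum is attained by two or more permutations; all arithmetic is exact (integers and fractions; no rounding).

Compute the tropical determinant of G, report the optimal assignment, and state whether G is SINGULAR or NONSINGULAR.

σ = (1, 2, 3): 15 + (-4) + 15 = 26
σ = (1, 3, 2): 15 + 7 + 21 = 43
σ = (2, 1, 3): (-6) + (-3) + 15 = 6
σ = (2, 3, 1): (-6) + 7 + 9 = 10
σ = (3, 1, 2): (-8) + (-3) + 21 = 10
σ = (3, 2, 1): (-8) + (-4) + 9 = -3
Optimal value attained by: σ = (1, 3, 2).
Answer: det⊕(G) = 43; verdict: NONSINGULAR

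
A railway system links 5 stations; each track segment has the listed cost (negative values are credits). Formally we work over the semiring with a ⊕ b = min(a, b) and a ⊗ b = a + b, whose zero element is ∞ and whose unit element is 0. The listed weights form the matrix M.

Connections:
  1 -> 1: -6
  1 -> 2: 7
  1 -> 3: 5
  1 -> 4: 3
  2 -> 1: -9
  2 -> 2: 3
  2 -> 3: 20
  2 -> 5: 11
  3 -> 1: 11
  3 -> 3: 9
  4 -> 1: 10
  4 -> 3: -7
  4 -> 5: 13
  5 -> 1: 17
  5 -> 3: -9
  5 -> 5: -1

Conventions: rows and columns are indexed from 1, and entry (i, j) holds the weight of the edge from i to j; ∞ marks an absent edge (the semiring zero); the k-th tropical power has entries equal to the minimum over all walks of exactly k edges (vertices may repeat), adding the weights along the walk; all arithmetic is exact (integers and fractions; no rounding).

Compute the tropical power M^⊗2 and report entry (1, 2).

M^⊗2:
  [-12, 1, -4, -3, 16]
  [-15, -2, -4, -6, 10]
  [5, 18, 16, 14, ∞]
  [4, 17, 2, 13, 12]
  [2, 24, -10, 20, -2]
Key observation: the optimum is the walk 1->1->2, with weight (-6) + 7 = 1.
Optimal value attained by: walk 1->1->2.
Answer: (M^⊗2)[1][2] = 1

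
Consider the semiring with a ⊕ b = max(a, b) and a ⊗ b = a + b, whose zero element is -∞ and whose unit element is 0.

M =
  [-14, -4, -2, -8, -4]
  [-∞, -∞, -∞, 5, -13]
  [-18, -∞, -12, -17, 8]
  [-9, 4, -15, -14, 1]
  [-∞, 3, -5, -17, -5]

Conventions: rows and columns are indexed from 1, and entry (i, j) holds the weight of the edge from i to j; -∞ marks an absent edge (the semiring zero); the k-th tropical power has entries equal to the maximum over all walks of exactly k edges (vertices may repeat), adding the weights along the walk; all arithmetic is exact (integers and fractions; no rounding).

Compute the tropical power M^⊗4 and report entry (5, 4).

M^⊗2:
  [-17, -1, -9, 1, 6]
  [-4, 9, -10, -9, 6]
  [-26, 11, 3, -9, 3]
  [-23, 4, -4, 9, -4]
  [-23, -2, -10, 8, 3]
M^⊗3:
  [-8, 9, 1, 4, 2]
  [-18, 9, 1, 14, 1]
  [-15, 6, -2, 16, 11]
  [0, 13, -6, 9, 10]
  [-1, 12, -2, 3, 9]
M^⊗4:
  [-5, 8, -3, 14, 9]
  [5, 18, -1, 14, 15]
  [7, 20, 6, 11, 17]
  [0, 13, 5, 18, 10]
  [-6, 12, 4, 17, 6]
Key observation: the optimum is the walk 5->2->4->2->4, with weight 3 + 5 + 4 + 5 = 17.
Optimal value attained by: walk 5->2->4->2->4.
Answer: (M^⊗4)[5][4] = 17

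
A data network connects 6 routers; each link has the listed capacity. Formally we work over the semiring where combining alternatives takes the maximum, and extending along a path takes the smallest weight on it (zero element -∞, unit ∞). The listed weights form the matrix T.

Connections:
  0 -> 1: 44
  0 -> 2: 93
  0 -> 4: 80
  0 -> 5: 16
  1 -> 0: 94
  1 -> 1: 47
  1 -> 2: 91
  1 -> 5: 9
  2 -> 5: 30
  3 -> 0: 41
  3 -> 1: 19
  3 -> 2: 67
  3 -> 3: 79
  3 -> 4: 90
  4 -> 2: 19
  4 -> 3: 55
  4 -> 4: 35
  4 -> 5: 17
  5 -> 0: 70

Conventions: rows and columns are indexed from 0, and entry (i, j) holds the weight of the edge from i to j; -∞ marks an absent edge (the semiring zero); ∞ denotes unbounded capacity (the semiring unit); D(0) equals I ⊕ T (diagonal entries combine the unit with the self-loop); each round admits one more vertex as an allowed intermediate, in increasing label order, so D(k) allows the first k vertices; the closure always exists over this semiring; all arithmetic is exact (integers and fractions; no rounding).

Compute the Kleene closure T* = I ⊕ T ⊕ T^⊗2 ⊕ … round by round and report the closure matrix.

D(0):
  [∞, 44, 93, -∞, 80, 16]
  [94, ∞, 91, -∞, -∞, 9]
  [-∞, -∞, ∞, -∞, -∞, 30]
  [41, 19, 67, ∞, 90, -∞]
  [-∞, -∞, 19, 55, ∞, 17]
  [70, -∞, -∞, -∞, -∞, ∞]
D(1):
  [∞, 44, 93, -∞, 80, 16]
  [94, ∞, 93, -∞, 80, 16]
  [-∞, -∞, ∞, -∞, -∞, 30]
  [41, 41, 67, ∞, 90, 16]
  [-∞, -∞, 19, 55, ∞, 17]
  [70, 44, 70, -∞, 70, ∞]
D(2):
  [∞, 44, 93, -∞, 80, 16]
  [94, ∞, 93, -∞, 80, 16]
  [-∞, -∞, ∞, -∞, -∞, 30]
  [41, 41, 67, ∞, 90, 16]
  [-∞, -∞, 19, 55, ∞, 17]
  [70, 44, 70, -∞, 70, ∞]
D(3):
  [∞, 44, 93, -∞, 80, 30]
  [94, ∞, 93, -∞, 80, 30]
  [-∞, -∞, ∞, -∞, -∞, 30]
  [41, 41, 67, ∞, 90, 30]
  [-∞, -∞, 19, 55, ∞, 19]
  [70, 44, 70, -∞, 70, ∞]
D(4):
  [∞, 44, 93, -∞, 80, 30]
  [94, ∞, 93, -∞, 80, 30]
  [-∞, -∞, ∞, -∞, -∞, 30]
  [41, 41, 67, ∞, 90, 30]
  [41, 41, 55, 55, ∞, 30]
  [70, 44, 70, -∞, 70, ∞]
D(5):
  [∞, 44, 93, 55, 80, 30]
  [94, ∞, 93, 55, 80, 30]
  [-∞, -∞, ∞, -∞, -∞, 30]
  [41, 41, 67, ∞, 90, 30]
  [41, 41, 55, 55, ∞, 30]
  [70, 44, 70, 55, 70, ∞]
D(6):
  [∞, 44, 93, 55, 80, 30]
  [94, ∞, 93, 55, 80, 30]
  [30, 30, ∞, 30, 30, 30]
  [41, 41, 67, ∞, 90, 30]
  [41, 41, 55, 55, ∞, 30]
  [70, 44, 70, 55, 70, ∞]
Answer: T* = [[∞, 44, 93, 55, 80, 30], [94, ∞, 93, 55, 80, 30], [30, 30, ∞, 30, 30, 30], [41, 41, 67, ∞, 90, 30], [41, 41, 55, 55, ∞, 30], [70, 44, 70, 55, 70, ∞]]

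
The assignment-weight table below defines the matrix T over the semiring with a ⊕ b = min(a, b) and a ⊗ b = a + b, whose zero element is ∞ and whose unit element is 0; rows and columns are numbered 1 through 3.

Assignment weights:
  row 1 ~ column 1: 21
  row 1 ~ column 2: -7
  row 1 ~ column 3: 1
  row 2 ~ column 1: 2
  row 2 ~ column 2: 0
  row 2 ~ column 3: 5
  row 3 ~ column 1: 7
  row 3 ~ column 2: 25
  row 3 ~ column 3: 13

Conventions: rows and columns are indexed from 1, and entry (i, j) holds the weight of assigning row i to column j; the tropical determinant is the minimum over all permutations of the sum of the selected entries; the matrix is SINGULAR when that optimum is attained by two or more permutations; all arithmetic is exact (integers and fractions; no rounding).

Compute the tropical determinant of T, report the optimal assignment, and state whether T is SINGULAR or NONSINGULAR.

σ = (1, 2, 3): 21 + 0 + 13 = 34
σ = (1, 3, 2): 21 + 5 + 25 = 51
σ = (2, 1, 3): (-7) + 2 + 13 = 8
σ = (2, 3, 1): (-7) + 5 + 7 = 5
σ = (3, 1, 2): 1 + 2 + 25 = 28
σ = (3, 2, 1): 1 + 0 + 7 = 8
Optimal value attained by: σ = (2, 3, 1).
Answer: det⊕(T) = 5; verdict: NONSINGULAR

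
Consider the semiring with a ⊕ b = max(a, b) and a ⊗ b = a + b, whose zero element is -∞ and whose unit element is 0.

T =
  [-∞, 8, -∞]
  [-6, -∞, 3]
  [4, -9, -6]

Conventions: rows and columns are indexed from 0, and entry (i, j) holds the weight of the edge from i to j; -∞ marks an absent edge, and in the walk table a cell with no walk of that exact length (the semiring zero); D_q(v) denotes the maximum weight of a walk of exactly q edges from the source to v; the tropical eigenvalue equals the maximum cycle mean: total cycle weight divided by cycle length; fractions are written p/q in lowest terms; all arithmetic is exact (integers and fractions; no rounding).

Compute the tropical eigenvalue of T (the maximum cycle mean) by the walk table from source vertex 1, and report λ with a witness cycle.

q=0: [-∞, 0, -∞]
q=1: [-6, -∞, 3]
q=2: [7, 2, -3]
q=3: [1, 15, 5]
Optimal cycle mean attained by: cycle 0->1->2->0, total 8 + 3 + 4, length 3.
Answer: λ = 5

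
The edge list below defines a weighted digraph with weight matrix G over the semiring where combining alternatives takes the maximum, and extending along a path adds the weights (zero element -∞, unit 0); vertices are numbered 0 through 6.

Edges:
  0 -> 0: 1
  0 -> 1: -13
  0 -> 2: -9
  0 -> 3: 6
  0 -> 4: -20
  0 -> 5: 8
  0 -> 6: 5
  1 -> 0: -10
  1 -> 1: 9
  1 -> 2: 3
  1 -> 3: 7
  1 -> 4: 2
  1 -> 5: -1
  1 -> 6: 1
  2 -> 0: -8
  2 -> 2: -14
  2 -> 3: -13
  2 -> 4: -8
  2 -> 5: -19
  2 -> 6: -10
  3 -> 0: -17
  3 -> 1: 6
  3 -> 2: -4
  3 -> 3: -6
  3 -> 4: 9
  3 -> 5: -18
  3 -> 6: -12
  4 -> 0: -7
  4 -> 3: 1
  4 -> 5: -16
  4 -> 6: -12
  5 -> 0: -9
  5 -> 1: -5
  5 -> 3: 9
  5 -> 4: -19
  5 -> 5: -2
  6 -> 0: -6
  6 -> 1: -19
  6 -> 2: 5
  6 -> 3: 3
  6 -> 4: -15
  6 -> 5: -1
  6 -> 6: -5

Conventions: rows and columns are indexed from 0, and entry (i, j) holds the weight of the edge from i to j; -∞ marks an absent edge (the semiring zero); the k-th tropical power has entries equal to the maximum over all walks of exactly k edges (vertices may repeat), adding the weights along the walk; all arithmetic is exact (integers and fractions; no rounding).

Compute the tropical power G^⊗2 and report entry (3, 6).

G^⊗2:
  [2, 12, 10, 17, 15, 9, 6]
  [-1, 18, 12, 16, 16, 8, 10]
  [-7, -7, -5, -2, -4, 0, -3]
  [2, 15, 9, 13, 8, 5, 7]
  [-6, 7, -3, -1, 10, 1, -2]
  [-8, 15, 5, 7, 18, -1, -3]
  [-3, 9, 0, 8, 12, 2, -1]
Key observation: the optimum is the walk 3->1->6, with weight 6 + 1 = 7.
Optimal value attained by: walk 3->1->6.
Answer: (G^⊗2)[3][6] = 7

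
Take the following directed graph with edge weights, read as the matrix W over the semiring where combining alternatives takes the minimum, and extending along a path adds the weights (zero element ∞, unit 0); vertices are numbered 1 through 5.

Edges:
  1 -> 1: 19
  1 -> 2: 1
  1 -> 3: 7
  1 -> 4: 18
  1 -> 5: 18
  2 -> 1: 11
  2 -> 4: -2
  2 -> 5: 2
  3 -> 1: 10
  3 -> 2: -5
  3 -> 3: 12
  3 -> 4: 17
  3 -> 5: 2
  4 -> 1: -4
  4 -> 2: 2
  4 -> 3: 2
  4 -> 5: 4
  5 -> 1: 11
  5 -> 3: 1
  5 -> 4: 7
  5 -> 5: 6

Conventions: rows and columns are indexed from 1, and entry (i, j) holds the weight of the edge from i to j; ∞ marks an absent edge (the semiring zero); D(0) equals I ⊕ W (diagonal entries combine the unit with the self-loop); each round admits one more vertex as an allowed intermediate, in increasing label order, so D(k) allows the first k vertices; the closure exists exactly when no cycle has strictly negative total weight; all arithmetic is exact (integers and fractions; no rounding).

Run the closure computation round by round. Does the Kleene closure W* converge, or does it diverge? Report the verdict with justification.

D(0):
  [0, 1, 7, 18, 18]
  [11, 0, ∞, -2, 2]
  [10, -5, 0, 17, 2]
  [-4, 2, 2, 0, 4]
  [11, ∞, 1, 7, 0]
D(1):
  [0, 1, 7, 18, 18]
  [11, 0, 18, -2, 2]
  [10, -5, 0, 17, 2]
  [-4, -3, 2, 0, 4]
  [11, 12, 1, 7, 0]
Detection: at round 2, diagonal entry (4, 4) turns strictly negative.
Key observation: the cycle 4->1->2->4 has total weight (-4) + 1 + (-2), which is strictly negative.
Answer: DIVERGES — negative cycle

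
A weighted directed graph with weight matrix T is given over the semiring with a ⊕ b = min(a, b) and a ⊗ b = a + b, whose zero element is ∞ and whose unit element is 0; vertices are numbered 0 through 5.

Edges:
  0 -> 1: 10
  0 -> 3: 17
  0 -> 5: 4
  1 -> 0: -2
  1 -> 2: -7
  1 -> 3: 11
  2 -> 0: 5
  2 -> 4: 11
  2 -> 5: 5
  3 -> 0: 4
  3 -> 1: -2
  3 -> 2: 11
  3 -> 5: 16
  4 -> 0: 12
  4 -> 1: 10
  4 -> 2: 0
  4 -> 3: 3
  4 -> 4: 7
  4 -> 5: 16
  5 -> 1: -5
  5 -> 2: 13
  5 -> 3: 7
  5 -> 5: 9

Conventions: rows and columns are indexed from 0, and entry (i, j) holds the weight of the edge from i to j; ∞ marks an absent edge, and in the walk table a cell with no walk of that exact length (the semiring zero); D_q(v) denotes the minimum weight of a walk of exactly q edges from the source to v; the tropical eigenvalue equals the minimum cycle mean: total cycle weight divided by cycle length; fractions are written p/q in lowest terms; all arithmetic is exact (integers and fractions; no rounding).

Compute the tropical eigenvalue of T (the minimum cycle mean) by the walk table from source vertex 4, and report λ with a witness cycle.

q=0: [∞, ∞, ∞, ∞, 0, ∞]
q=1: [12, 10, 0, 3, 7, 16]
q=2: [5, 1, 3, 10, 11, 5]
q=3: [-1, 0, -6, 12, 14, 8]
q=4: [-2, 3, -7, 11, 5, -1]
q=5: [-2, -6, -4, 6, 4, -2]
q=6: [-8, -7, -13, 5, 7, 1]
Optimal cycle mean attained by: cycle 1->2->5->1, total (-7) + 5 + (-5), length 3.
Answer: λ = -7/3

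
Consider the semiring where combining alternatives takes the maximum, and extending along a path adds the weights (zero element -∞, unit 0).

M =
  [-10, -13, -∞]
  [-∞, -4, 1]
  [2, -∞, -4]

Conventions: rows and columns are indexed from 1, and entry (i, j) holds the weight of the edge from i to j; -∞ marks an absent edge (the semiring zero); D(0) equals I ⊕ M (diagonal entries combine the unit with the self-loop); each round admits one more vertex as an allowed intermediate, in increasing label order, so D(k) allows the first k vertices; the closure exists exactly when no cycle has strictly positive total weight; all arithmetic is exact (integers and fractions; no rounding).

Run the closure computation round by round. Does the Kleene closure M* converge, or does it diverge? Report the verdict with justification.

D(0):
  [0, -13, -∞]
  [-∞, 0, 1]
  [2, -∞, 0]
D(1):
  [0, -13, -∞]
  [-∞, 0, 1]
  [2, -11, 0]
D(2):
  [0, -13, -12]
  [-∞, 0, 1]
  [2, -11, 0]
D(3):
  [0, -13, -12]
  [3, 0, 1]
  [2, -11, 0]
Key observation: every diagonal entry stays at the unit through all rounds, so no improving cycle exists.
Answer: CONVERGES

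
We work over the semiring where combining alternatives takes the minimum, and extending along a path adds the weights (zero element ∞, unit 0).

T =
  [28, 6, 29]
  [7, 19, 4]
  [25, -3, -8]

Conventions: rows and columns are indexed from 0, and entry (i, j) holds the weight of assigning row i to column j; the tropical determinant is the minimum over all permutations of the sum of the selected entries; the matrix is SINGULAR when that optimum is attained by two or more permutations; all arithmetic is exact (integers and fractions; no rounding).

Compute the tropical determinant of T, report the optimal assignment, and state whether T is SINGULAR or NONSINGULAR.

σ = (0, 1, 2): 28 + 19 + (-8) = 39
σ = (0, 2, 1): 28 + 4 + (-3) = 29
σ = (1, 0, 2): 6 + 7 + (-8) = 5
σ = (1, 2, 0): 6 + 4 + 25 = 35
σ = (2, 0, 1): 29 + 7 + (-3) = 33
σ = (2, 1, 0): 29 + 19 + 25 = 73
Optimal value attained by: σ = (1, 0, 2).
Answer: det⊕(T) = 5; verdict: NONSINGULAR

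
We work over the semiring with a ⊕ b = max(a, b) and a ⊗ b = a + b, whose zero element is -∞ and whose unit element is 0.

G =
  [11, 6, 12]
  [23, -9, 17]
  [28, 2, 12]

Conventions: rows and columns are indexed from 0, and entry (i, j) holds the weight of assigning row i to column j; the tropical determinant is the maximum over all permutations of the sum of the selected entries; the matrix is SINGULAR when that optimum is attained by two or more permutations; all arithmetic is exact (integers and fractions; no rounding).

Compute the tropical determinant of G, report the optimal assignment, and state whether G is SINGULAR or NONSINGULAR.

σ = (0, 1, 2): 11 + (-9) + 12 = 14
σ = (0, 2, 1): 11 + 17 + 2 = 30
σ = (1, 0, 2): 6 + 23 + 12 = 41
σ = (1, 2, 0): 6 + 17 + 28 = 51
σ = (2, 0, 1): 12 + 23 + 2 = 37
σ = (2, 1, 0): 12 + (-9) + 28 = 31
Optimal value attained by: σ = (1, 2, 0).
Answer: det⊕(G) = 51; verdict: NONSINGULAR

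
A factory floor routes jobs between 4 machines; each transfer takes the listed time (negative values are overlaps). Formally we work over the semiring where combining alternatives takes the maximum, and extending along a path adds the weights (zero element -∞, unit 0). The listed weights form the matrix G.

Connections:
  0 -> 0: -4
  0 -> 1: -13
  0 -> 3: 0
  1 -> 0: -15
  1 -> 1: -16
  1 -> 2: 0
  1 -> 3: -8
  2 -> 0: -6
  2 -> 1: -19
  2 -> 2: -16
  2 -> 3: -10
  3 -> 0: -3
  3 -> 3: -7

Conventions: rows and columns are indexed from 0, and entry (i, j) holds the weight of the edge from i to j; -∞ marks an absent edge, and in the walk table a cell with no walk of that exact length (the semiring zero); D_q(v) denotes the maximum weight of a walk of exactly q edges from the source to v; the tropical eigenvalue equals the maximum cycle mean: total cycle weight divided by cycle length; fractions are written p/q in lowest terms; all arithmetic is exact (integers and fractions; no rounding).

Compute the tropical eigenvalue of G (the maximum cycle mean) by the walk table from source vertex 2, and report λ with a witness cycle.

q=0: [-∞, -∞, 0, -∞]
q=1: [-6, -19, -16, -10]
q=2: [-10, -19, -19, -6]
q=3: [-9, -23, -19, -10]
q=4: [-13, -22, -23, -9]
Optimal cycle mean attained by: cycle 0->3->0, total 0 + (-3), length 2.
Answer: λ = -3/2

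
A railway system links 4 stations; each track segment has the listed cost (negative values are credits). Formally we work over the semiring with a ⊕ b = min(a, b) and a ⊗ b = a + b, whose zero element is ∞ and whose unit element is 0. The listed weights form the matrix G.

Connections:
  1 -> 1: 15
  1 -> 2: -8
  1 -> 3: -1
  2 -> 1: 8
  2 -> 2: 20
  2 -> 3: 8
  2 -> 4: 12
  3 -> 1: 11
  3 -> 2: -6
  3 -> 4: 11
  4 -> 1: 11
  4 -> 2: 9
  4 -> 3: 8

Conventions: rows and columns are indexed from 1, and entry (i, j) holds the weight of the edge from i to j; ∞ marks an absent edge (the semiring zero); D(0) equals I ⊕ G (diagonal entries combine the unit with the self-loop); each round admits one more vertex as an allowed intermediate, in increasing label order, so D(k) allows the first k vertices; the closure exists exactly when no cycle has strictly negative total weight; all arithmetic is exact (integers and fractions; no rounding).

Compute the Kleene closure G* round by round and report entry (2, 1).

D(0):
  [0, -8, -1, ∞]
  [8, 0, 8, 12]
  [11, -6, 0, 11]
  [11, 9, 8, 0]
D(1):
  [0, -8, -1, ∞]
  [8, 0, 7, 12]
  [11, -6, 0, 11]
  [11, 3, 8, 0]
D(2):
  [0, -8, -1, 4]
  [8, 0, 7, 12]
  [2, -6, 0, 6]
  [11, 3, 8, 0]
D(3):
  [0, -8, -1, 4]
  [8, 0, 7, 12]
  [2, -6, 0, 6]
  [10, 2, 8, 0]
D(4):
  [0, -8, -1, 4]
  [8, 0, 7, 12]
  [2, -6, 0, 6]
  [10, 2, 8, 0]
Answer: G*[2][1] = 8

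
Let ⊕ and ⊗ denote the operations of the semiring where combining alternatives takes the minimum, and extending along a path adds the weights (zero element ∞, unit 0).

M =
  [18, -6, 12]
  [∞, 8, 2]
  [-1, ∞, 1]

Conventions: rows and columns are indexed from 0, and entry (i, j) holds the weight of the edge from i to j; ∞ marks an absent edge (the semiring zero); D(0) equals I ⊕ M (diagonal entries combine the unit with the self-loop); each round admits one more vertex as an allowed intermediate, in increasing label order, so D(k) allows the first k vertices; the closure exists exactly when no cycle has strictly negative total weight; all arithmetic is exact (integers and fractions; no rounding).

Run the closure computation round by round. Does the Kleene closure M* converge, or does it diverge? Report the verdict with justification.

D(0):
  [0, -6, 12]
  [∞, 0, 2]
  [-1, ∞, 0]
D(1):
  [0, -6, 12]
  [∞, 0, 2]
  [-1, -7, 0]
Detection: at round 2, diagonal entry (2, 2) turns strictly negative.
Key observation: the cycle 2->0->1->2 has total weight (-1) + (-6) + 2, which is strictly negative.
Answer: DIVERGES — negative cycle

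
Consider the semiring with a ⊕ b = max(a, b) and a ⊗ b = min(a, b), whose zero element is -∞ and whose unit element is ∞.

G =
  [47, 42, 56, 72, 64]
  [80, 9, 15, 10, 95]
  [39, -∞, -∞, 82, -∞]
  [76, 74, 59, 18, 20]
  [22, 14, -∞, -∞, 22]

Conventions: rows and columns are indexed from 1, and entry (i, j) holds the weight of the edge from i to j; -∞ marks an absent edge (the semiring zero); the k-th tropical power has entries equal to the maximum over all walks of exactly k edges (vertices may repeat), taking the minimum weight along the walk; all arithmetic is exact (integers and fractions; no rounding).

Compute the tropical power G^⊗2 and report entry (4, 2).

G^⊗2:
  [72, 72, 59, 56, 47]
  [47, 42, 56, 72, 64]
  [76, 74, 59, 39, 39]
  [74, 42, 56, 72, 74]
  [22, 22, 22, 22, 22]
Key observation: the optimum is the walk 4->1->2, with weight 76 min 42 = 42.
Optimal value attained by: walk 4->1->2.
Answer: (G^⊗2)[4][2] = 42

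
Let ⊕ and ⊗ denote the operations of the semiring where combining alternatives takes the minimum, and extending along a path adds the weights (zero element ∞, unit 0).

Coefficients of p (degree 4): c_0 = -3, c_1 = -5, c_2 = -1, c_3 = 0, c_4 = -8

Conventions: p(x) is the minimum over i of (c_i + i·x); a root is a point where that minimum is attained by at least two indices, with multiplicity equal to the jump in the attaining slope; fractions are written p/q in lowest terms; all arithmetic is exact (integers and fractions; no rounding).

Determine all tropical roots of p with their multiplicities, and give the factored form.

hull edge (i=0, c=-3) to (i=1, c=-5): slope -2, span 1
hull edge (i=1, c=-5) to (i=4, c=-8): slope -1, span 3
Factored form: p(x) = -8 ⊗ (x ⊕ 1) ⊗ (x ⊕ 1) ⊗ (x ⊕ 1) ⊗ (x ⊕ 2)
Answer: roots = 1 (mult 3), 2 (mult 1)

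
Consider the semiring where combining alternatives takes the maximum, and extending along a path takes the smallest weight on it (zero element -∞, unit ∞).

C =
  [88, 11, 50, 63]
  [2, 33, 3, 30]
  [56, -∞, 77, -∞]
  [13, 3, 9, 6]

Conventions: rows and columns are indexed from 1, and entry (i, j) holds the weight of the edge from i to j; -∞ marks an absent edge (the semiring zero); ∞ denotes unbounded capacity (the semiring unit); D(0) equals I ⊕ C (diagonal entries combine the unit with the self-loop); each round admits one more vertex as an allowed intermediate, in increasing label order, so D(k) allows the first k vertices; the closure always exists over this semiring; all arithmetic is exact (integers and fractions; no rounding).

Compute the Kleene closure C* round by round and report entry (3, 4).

D(0):
  [∞, 11, 50, 63]
  [2, ∞, 3, 30]
  [56, -∞, ∞, -∞]
  [13, 3, 9, ∞]
D(1):
  [∞, 11, 50, 63]
  [2, ∞, 3, 30]
  [56, 11, ∞, 56]
  [13, 11, 13, ∞]
D(2):
  [∞, 11, 50, 63]
  [2, ∞, 3, 30]
  [56, 11, ∞, 56]
  [13, 11, 13, ∞]
D(3):
  [∞, 11, 50, 63]
  [3, ∞, 3, 30]
  [56, 11, ∞, 56]
  [13, 11, 13, ∞]
D(4):
  [∞, 11, 50, 63]
  [13, ∞, 13, 30]
  [56, 11, ∞, 56]
  [13, 11, 13, ∞]
Answer: C*[3][4] = 56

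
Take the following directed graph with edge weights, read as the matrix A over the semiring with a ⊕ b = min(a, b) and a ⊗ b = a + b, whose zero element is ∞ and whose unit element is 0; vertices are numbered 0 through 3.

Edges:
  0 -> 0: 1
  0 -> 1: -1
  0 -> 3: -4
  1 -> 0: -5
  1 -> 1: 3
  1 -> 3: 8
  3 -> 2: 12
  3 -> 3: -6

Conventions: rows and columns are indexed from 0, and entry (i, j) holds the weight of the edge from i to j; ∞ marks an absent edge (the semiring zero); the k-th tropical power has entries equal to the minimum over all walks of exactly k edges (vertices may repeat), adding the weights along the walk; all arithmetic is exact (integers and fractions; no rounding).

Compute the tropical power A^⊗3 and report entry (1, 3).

A^⊗2:
  [-6, 0, 8, -10]
  [-4, -6, 20, -9]
  [∞, ∞, ∞, ∞]
  [∞, ∞, 6, -12]
A^⊗3:
  [-5, -7, 2, -16]
  [-11, -5, 3, -15]
  [∞, ∞, ∞, ∞]
  [∞, ∞, 0, -18]
Key observation: the optimum is the walk 1->0->3->3, with weight (-5) + (-4) + (-6) = -15.
Optimal value attained by: walk 1->0->3->3.
Answer: (A^⊗3)[1][3] = -15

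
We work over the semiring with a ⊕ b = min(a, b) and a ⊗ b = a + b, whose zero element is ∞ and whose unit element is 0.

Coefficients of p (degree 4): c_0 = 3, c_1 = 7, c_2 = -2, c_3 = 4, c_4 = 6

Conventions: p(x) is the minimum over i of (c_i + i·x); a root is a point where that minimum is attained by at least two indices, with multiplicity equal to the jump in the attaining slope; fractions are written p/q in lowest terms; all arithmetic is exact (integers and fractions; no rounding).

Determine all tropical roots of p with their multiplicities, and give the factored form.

hull edge (i=0, c=3) to (i=2, c=-2): slope -5/2, span 2
hull edge (i=2, c=-2) to (i=4, c=6): slope 4, span 2
Factored form: p(x) = 6 ⊗ (x ⊕ (-4)) ⊗ (x ⊕ (-4)) ⊗ (x ⊕ 5/2) ⊗ (x ⊕ 5/2)
Answer: roots = -4 (mult 2), 5/2 (mult 2)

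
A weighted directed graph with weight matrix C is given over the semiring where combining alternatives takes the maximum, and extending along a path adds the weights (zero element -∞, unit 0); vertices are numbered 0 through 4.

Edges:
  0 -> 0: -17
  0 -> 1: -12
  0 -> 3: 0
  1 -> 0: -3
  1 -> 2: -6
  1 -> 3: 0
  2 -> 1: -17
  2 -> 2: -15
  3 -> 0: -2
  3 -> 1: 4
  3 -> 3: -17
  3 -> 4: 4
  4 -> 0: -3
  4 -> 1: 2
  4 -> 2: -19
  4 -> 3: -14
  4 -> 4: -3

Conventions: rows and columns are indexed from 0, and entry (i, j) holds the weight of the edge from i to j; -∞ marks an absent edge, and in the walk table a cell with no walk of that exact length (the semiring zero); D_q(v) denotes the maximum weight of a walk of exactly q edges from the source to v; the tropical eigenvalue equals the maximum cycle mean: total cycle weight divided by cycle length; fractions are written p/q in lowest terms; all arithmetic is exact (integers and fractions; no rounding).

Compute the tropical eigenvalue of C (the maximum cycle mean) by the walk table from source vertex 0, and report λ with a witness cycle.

q=0: [0, -∞, -∞, -∞, -∞]
q=1: [-17, -12, -∞, 0, -∞]
q=2: [-2, 4, -18, -12, 4]
q=3: [1, 6, -2, 4, 1]
q=4: [3, 8, 0, 6, 8]
q=5: [5, 10, 2, 8, 10]
Optimal cycle mean attained by: cycle 1->3->1, total 0 + 4, length 2.
Answer: λ = 2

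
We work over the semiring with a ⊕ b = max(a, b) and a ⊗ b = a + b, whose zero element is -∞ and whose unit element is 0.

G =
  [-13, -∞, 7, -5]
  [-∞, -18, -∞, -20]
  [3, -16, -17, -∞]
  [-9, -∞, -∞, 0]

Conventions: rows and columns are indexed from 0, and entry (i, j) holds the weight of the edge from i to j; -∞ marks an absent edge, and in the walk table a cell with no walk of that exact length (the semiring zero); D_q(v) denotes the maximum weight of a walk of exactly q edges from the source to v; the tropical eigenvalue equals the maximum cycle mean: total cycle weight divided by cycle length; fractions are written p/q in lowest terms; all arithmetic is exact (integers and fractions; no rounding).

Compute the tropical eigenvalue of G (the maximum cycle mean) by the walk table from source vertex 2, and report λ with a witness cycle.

q=0: [-∞, -∞, 0, -∞]
q=1: [3, -16, -17, -∞]
q=2: [-10, -33, 10, -2]
q=3: [13, -6, -3, -2]
q=4: [0, -19, 20, 8]
Optimal cycle mean attained by: cycle 0->2->0, total 7 + 3, length 2.
Answer: λ = 5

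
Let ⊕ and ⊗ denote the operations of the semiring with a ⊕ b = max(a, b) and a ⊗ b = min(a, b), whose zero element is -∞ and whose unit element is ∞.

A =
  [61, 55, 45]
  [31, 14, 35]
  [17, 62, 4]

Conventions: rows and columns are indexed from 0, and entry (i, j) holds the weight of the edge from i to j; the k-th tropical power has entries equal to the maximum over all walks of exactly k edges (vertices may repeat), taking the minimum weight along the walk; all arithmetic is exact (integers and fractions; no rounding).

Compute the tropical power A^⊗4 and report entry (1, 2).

A^⊗2:
  [61, 55, 45]
  [31, 35, 31]
  [31, 17, 35]
A^⊗3:
  [61, 55, 45]
  [31, 31, 35]
  [31, 35, 31]
A^⊗4:
  [61, 55, 45]
  [31, 35, 31]
  [31, 31, 35]
Key observation: the optimum is the walk 1->0->0->0->2, with weight 31 min 61 min 61 min 45 = 31.
Optimal value attained by: walk 1->0->0->0->2.
Answer: (A^⊗4)[1][2] = 31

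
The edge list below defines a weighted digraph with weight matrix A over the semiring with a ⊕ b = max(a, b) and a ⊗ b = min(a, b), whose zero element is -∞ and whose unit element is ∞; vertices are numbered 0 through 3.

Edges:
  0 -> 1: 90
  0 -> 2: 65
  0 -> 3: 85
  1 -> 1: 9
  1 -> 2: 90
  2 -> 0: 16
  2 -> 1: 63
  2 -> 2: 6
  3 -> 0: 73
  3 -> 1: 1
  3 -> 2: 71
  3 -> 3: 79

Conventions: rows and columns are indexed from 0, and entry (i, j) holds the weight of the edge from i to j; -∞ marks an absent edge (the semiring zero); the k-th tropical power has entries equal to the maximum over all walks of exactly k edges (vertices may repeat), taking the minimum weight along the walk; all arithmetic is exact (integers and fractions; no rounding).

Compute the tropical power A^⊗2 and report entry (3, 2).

A^⊗2:
  [73, 63, 90, 79]
  [16, 63, 9, -∞]
  [6, 16, 63, 16]
  [73, 73, 71, 79]
Key observation: the optimum is the walk 3->3->2, with weight 79 min 71 = 71.
Optimal value attained by: walk 3->3->2.
Answer: (A^⊗2)[3][2] = 71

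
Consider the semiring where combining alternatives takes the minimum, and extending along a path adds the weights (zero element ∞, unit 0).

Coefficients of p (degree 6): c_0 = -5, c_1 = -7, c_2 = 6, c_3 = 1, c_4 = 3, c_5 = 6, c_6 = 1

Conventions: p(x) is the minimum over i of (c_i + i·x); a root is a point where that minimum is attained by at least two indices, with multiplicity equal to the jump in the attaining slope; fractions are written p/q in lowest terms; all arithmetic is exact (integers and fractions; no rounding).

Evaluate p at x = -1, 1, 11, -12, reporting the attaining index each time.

p(-1) = min(-5+0·(-1)=-5, -7+1·(-1)=-8, 6+2·(-1)=4, 1+3·(-1)=-2, 3+4·(-1)=-1, 6+5·(-1)=1, 1+6·(-1)=-5) = -8 (attained by i=1)
p(1) = min(-5+0·1=-5, -7+1·1=-6, 6+2·1=8, 1+3·1=4, 3+4·1=7, 6+5·1=11, 1+6·1=7) = -6 (attained by i=1)
p(11) = min(-5+0·11=-5, -7+1·11=4, 6+2·11=28, 1+3·11=34, 3+4·11=47, 6+5·11=61, 1+6·11=67) = -5 (attained by i=0)
p(-12) = min(-5+0·(-12)=-5, -7+1·(-12)=-19, 6+2·(-12)=-18, 1+3·(-12)=-35, 3+4·(-12)=-45, 6+5·(-12)=-54, 1+6·(-12)=-71) = -71 (attained by i=6)
Answer: p(-1) = -8; p(1) = -6; p(11) = -5; p(-12) = -71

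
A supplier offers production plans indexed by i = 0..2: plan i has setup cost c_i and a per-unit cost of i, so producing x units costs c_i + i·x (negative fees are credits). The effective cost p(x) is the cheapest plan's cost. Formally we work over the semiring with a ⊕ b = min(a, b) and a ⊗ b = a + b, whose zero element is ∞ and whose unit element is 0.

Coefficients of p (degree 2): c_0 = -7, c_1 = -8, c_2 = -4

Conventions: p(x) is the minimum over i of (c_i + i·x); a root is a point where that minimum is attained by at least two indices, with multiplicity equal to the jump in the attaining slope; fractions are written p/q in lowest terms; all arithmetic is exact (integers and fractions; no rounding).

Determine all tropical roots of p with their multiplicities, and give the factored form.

hull edge (i=0, c=-7) to (i=1, c=-8): slope -1, span 1
hull edge (i=1, c=-8) to (i=2, c=-4): slope 4, span 1
Factored form: p(x) = -4 ⊗ (x ⊕ (-4)) ⊗ (x ⊕ 1)
Answer: roots = -4 (mult 1), 1 (mult 1)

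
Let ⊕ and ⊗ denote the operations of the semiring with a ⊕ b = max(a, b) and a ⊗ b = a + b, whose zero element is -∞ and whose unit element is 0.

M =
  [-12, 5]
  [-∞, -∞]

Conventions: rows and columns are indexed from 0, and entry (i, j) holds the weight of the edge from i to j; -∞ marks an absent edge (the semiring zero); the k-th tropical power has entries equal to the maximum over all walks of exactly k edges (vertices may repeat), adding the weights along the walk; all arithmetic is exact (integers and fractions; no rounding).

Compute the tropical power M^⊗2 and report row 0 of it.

M^⊗2:
  [-24, -7]
  [-∞, -∞]
Answer: row 0 of M^⊗2 = [-24, -7]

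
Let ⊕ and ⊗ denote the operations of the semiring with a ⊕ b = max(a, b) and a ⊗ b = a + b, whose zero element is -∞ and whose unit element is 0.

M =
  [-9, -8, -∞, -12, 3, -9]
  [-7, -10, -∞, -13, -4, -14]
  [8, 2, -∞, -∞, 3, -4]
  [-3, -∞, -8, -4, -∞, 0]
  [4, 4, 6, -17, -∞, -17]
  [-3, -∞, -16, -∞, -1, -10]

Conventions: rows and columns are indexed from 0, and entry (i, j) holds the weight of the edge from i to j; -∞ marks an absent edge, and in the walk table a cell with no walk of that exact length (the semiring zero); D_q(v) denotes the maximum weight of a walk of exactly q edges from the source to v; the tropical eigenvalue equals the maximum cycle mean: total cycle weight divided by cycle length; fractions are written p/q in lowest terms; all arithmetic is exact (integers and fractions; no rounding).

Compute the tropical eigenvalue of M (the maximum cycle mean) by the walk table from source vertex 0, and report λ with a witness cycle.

q=0: [0, -∞, -∞, -∞, -∞, -∞]
q=1: [-9, -8, -∞, -12, 3, -9]
q=2: [7, 7, 9, -14, -6, -12]
q=3: [17, 11, 0, -5, 12, 5]
q=4: [16, 16, 18, 5, 20, 8]
q=5: [26, 24, 26, 4, 21, 14]
q=6: [34, 28, 27, 14, 29, 22]
Optimal cycle mean attained by: cycle 0->4->2->0, total 3 + 6 + 8, length 3.
Answer: λ = 17/3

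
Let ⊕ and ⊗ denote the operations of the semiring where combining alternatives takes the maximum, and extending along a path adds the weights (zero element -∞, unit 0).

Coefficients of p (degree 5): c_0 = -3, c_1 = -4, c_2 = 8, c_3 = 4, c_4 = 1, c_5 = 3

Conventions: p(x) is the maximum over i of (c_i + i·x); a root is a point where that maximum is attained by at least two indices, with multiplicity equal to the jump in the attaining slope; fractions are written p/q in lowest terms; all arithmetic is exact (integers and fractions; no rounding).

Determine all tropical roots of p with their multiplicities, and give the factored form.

hull edge (i=0, c=-3) to (i=2, c=8): slope 11/2, span 2
hull edge (i=2, c=8) to (i=5, c=3): slope -5/3, span 3
Factored form: p(x) = 3 ⊗ (x ⊕ (-11/2)) ⊗ (x ⊕ (-11/2)) ⊗ (x ⊕ 5/3) ⊗ (x ⊕ 5/3) ⊗ (x ⊕ 5/3)
Answer: roots = -11/2 (mult 2), 5/3 (mult 3)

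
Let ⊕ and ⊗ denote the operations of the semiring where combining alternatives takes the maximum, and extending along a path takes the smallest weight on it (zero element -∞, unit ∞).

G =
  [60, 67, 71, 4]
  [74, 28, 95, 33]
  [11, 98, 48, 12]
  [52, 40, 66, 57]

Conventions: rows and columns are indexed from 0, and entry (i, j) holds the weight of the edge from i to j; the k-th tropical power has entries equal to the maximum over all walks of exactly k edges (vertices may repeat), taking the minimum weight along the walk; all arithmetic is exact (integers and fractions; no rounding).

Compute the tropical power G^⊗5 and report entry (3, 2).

G^⊗2:
  [67, 71, 67, 33]
  [60, 95, 71, 33]
  [74, 48, 95, 33]
  [52, 66, 57, 57]
G^⊗3:
  [71, 67, 71, 33]
  [74, 71, 95, 33]
  [60, 95, 71, 33]
  [66, 57, 66, 57]
G^⊗4:
  [67, 71, 71, 33]
  [71, 95, 71, 33]
  [74, 71, 95, 33]
  [60, 66, 66, 57]
G^⊗5:
  [71, 71, 71, 33]
  [74, 71, 95, 33]
  [71, 95, 71, 33]
  [66, 66, 66, 57]
Key observation: the optimum is the walk 3->2->1->2->1->2, with weight 66 min 98 min 95 min 98 min 95 = 66.
Optimal value attained by: walk 3->2->1->2->1->2.
Answer: (G^⊗5)[3][2] = 66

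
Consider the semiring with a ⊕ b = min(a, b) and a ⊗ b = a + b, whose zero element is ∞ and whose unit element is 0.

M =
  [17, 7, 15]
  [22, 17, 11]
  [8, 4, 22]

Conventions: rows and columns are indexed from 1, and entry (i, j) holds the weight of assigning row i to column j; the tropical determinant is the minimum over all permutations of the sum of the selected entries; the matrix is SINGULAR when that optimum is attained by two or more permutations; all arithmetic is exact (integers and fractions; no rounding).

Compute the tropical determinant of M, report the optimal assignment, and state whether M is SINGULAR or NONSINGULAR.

σ = (1, 2, 3): 17 + 17 + 22 = 56
σ = (1, 3, 2): 17 + 11 + 4 = 32
σ = (2, 1, 3): 7 + 22 + 22 = 51
σ = (2, 3, 1): 7 + 11 + 8 = 26
σ = (3, 1, 2): 15 + 22 + 4 = 41
σ = (3, 2, 1): 15 + 17 + 8 = 40
Optimal value attained by: σ = (2, 3, 1).
Answer: det⊕(M) = 26; verdict: NONSINGULAR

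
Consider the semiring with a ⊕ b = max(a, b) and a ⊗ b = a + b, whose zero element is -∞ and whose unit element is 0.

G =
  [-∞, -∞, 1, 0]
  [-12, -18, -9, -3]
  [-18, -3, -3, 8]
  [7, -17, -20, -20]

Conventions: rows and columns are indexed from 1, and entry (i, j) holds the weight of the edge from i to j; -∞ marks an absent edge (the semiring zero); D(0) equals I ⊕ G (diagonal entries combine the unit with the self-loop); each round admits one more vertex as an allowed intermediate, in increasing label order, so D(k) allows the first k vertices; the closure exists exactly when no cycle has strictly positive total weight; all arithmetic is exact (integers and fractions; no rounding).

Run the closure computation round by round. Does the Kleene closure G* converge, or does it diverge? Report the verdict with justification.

D(0):
  [0, -∞, 1, 0]
  [-12, 0, -9, -3]
  [-18, -3, 0, 8]
  [7, -17, -20, 0]
Detection: at round 1, diagonal entry (4, 4) turns strictly positive.
Key observation: the cycle 4->1->4 has total weight 7 + 0, which is strictly positive.
Answer: DIVERGES — positive cycle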